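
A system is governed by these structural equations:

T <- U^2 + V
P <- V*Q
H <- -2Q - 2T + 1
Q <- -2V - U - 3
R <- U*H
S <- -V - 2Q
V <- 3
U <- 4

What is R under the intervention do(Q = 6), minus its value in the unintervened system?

Under do(Q=6), the mechanism Q <- -2V - U - 3 is discarded; Q is fixed at 6.
T = U^2 + V  [with U=4, V=3]  = 19
H = -2Q - 2T + 1  [with Q=6, T=19]  = -49
R = U*H  [with U=4, H=-49]  = -196
Without intervention: T = U^2 + V  [with U=4, V=3]  = 19; Q = -2V - U - 3  [with V=3, U=4]  = -13; H = -2Q - 2T + 1  [with Q=-13, T=19]  = -11; R = U*H  [with U=4, H=-11]  = -44.
Change = -196 − (-44) = -152.

-152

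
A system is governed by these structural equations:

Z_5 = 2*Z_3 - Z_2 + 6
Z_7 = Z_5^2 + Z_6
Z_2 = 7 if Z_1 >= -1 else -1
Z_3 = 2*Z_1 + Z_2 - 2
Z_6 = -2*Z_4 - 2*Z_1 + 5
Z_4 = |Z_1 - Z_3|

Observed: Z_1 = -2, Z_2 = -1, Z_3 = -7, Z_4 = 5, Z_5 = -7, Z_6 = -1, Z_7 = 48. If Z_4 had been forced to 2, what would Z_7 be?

54

The intervention breaks the incoming arrows to Z_4: Z_4 = |Z_1 - Z_3| no longer applies, and Z_4 = 2.
Z_2 = 7 if Z_1 >= -1 else -1  [with Z_1=-2]  = -1
Z_3 = 2*Z_1 + Z_2 - 2  [with Z_1=-2, Z_2=-1]  = -7
Z_5 = 2*Z_3 - Z_2 + 6  [with Z_3=-7, Z_2=-1]  = -7
Z_6 = -2*Z_4 - 2*Z_1 + 5  [with Z_4=2, Z_1=-2]  = 5
Z_7 = Z_5^2 + Z_6  [with Z_5=-7, Z_6=5]  = 54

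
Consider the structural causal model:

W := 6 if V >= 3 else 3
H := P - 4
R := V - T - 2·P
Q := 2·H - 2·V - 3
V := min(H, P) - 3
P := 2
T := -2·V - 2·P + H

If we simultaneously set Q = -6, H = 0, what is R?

The joint intervention fixes Q = -6, H = 0, removing each variable's own equation.
V = min(H, P) - 3  [with H=0, P=2]  = -3
T = -2·V - 2·P + H  [with V=-3, P=2, H=0]  = 2
R = V - T - 2·P  [with V=-3, T=2, P=2]  = -9

-9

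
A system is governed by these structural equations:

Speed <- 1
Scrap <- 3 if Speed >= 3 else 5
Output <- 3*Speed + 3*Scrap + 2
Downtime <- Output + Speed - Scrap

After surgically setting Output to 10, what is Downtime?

The intervention breaks the incoming arrows to Output: Output <- 3*Speed + 3*Scrap + 2 no longer applies, and Output = 10.
Scrap = 3 if Speed >= 3 else 5  [with Speed=1]  = 5
Downtime = Output + Speed - Scrap  [with Output=10, Speed=1, Scrap=5]  = 6

6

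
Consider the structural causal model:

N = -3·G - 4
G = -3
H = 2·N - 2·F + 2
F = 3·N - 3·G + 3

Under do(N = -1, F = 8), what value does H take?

-16

Setting N = -1, F = 8 by intervention discards those variables' equations.
H = 2·N - 2·F + 2  [with N=-1, F=8]  = -16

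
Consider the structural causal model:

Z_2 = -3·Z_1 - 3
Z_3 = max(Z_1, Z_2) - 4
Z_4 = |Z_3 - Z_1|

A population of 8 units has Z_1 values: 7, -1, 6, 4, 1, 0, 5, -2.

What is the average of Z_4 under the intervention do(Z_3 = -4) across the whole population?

do(Z_3=-4) breaks Z_3's dependence on Z_1. With Z_3=-4 fixed, Z_4 across the units is 11, 3, 10, 8, 5, 4, 9, 2, mean 6.5.

6.5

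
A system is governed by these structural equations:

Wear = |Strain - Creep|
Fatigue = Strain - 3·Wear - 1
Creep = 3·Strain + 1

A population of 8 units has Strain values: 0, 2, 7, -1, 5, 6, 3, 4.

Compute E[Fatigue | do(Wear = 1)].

-0.75

The intervention sets Wear=1 in all 8 units regardless of Strain. Recomputing Fatigue per unit gives -4, -2, 3, -5, 1, 2, -1, 0; average -0.75.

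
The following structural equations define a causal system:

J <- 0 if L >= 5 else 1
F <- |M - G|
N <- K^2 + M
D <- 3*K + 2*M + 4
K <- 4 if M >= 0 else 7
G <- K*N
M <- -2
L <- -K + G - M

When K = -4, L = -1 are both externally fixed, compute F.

Setting K = -4, L = -1 by intervention discards those variables' equations.
N = K^2 + M  [with K=-4, M=-2]  = 14
G = K*N  [with K=-4, N=14]  = -56
F = |M - G|  [with M=-2, G=-56]  = 54

54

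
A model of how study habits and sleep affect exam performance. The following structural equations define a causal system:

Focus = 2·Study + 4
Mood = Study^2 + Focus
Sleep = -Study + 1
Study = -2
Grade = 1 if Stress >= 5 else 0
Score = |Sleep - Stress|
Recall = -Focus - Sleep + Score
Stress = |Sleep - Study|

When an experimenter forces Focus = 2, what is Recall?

The intervention breaks the incoming arrows to Focus: Focus = 2·Study + 4 no longer applies, and Focus = 2.
Sleep = -Study + 1  [with Study=-2]  = 3
Stress = |Sleep - Study|  [with Sleep=3, Study=-2]  = 5
Score = |Sleep - Stress|  [with Sleep=3, Stress=5]  = 2
Recall = -Focus - Sleep + Score  [with Focus=2, Sleep=3, Score=2]  = -3

-3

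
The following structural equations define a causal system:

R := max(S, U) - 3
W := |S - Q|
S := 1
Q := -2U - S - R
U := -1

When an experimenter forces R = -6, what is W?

6

do(R=-6) replaces the equation R := max(S, U) - 3 with the constant R = -6.
Q = -2U - S - R  [with U=-1, S=1, R=-6]  = 7
W = |S - Q|  [with S=1, Q=7]  = 6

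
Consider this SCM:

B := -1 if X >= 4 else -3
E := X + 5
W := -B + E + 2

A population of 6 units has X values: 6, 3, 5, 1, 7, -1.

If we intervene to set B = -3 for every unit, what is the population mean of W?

The intervention sets B=-3 in all 6 units regardless of X. Recomputing W per unit gives 16, 13, 15, 11, 17, 9; average 13.5.

13.5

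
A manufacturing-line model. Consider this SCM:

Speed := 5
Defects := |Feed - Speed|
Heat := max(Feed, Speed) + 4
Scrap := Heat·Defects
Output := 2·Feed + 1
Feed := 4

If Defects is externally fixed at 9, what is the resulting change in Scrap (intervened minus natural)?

Intervening sets Defects = 9 and removes its equation (Defects := |Feed - Speed|).
Heat = max(Feed, Speed) + 4  [with Feed=4, Speed=5]  = 9
Scrap = Heat·Defects  [with Heat=9, Defects=9]  = 81
Without intervention: Heat = max(Feed, Speed) + 4  [with Feed=4, Speed=5]  = 9; Defects = |Feed - Speed|  [with Feed=4, Speed=5]  = 1; Scrap = Heat·Defects  [with Heat=9, Defects=1]  = 9.
Change = 81 − 9 = 72.

72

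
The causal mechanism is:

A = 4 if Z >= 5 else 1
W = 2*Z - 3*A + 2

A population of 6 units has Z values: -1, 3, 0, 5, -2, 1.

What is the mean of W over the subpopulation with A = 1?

-0.6

E[W|A=1] averages over only the 5 units with A=1 (Z = -1, 3, 0, -2, 1): W = -3, 5, -1, -5, 1, mean -0.6.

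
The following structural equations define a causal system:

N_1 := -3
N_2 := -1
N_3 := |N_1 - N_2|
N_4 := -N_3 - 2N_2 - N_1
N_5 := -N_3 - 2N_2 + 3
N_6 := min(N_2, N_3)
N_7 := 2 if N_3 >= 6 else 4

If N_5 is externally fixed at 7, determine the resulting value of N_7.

Under do(N_5=7), the mechanism N_5 := -N_3 - 2N_2 + 3 is discarded; N_5 is fixed at 7.
Since N_7 is not a descendant of the intervened variable, it is unaffected.
N_3 = |N_1 - N_2|  [with N_1=-3, N_2=-1]  = 2
N_7 = 2 if N_3 >= 6 else 4  [with N_3=2]  = 4

4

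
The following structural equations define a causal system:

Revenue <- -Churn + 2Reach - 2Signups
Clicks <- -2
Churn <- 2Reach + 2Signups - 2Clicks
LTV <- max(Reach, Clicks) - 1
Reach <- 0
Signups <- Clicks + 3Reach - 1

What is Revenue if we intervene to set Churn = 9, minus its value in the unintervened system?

-11

Intervening sets Churn = 9 and removes its equation (Churn <- 2Reach + 2Signups - 2Clicks).
Signups = Clicks + 3Reach - 1  [with Clicks=-2, Reach=0]  = -3
Revenue = -Churn + 2Reach - 2Signups  [with Churn=9, Reach=0, Signups=-3]  = -3
Without intervention: Signups = Clicks + 3Reach - 1  [with Clicks=-2, Reach=0]  = -3; Churn = 2Reach + 2Signups - 2Clicks  [with Reach=0, Signups=-3, Clicks=-2]  = -2; Revenue = -Churn + 2Reach - 2Signups  [with Churn=-2, Reach=0, Signups=-3]  = 8.
Change = -3 − 8 = -11.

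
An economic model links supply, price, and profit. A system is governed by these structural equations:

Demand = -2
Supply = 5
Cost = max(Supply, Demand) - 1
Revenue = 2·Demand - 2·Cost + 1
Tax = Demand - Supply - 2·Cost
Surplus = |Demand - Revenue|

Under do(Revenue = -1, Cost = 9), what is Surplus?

1

The joint intervention fixes Revenue = -1, Cost = 9, removing each variable's own equation.
Surplus = |Demand - Revenue|  [with Demand=-2, Revenue=-1]  = 1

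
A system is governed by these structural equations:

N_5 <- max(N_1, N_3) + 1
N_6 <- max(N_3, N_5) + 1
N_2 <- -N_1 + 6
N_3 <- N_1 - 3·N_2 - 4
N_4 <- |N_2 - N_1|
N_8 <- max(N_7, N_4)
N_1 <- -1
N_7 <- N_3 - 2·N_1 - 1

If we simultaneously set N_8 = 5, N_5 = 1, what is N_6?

Under do(N_8 = 5, N_5 = 1), each intervened variable's structural equation is replaced by its fixed value.
N_2 = -N_1 + 6  [with N_1=-1]  = 7
N_3 = N_1 - 3·N_2 - 4  [with N_1=-1, N_2=7]  = -26
N_6 = max(N_3, N_5) + 1  [with N_3=-26, N_5=1]  = 2

2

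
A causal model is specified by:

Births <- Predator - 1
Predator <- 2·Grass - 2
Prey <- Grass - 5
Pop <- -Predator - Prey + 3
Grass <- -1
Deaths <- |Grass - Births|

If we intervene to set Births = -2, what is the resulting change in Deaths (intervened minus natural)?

-3

Intervening sets Births = -2 and removes its equation (Births <- Predator - 1).
Deaths = |Grass - Births|  [with Grass=-1, Births=-2]  = 1
Without intervention: Predator = 2·Grass - 2  [with Grass=-1]  = -4; Births = Predator - 1  [with Predator=-4]  = -5; Deaths = |Grass - Births|  [with Grass=-1, Births=-5]  = 4.
Change = 1 − 4 = -3.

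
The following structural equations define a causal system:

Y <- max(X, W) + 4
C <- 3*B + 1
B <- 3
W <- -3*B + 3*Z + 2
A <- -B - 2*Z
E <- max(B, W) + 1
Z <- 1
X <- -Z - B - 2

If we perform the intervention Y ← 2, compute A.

Intervening sets Y = 2 and removes its equation (Y <- max(X, W) + 4).
A is not downstream of the intervention, so its value is determined by the original equations.
A = -B - 2*Z  [with B=3, Z=1]  = -5

-5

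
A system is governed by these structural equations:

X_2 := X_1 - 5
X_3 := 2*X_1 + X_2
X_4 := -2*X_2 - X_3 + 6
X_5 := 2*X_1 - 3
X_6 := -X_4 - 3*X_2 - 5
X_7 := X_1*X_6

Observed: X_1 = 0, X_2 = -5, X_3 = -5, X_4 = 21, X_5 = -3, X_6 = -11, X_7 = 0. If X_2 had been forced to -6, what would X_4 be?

Under do(X_2=-6), the mechanism X_2 := X_1 - 5 is discarded; X_2 is fixed at -6.
X_3 = 2*X_1 + X_2  [with X_1=0, X_2=-6]  = -6
X_4 = -2*X_2 - X_3 + 6  [with X_2=-6, X_3=-6]  = 24

24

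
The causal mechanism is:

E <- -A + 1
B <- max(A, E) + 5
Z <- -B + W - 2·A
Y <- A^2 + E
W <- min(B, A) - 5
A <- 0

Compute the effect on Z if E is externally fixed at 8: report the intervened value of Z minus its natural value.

Under do(E=8), the mechanism E <- -A + 1 is discarded; E is fixed at 8.
B = max(A, E) + 5  [with A=0, E=8]  = 13
W = min(B, A) - 5  [with B=13, A=0]  = -5
Z = -B + W - 2·A  [with B=13, W=-5, A=0]  = -18
Without intervention: E = -A + 1  [with A=0]  = 1; B = max(A, E) + 5  [with A=0, E=1]  = 6; W = min(B, A) - 5  [with B=6, A=0]  = -5; Z = -B + W - 2·A  [with B=6, W=-5, A=0]  = -11.
Change = -18 − (-11) = -7.

-7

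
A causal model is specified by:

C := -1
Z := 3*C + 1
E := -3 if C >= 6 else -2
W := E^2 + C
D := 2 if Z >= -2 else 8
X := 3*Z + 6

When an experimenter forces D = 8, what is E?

do(D=8) replaces the equation D := 2 if Z >= -2 else 8 with the constant D = 8.
E is not downstream of the intervention, so its value is determined by the original equations.
E = -3 if C >= 6 else -2  [with C=-1]  = -2

-2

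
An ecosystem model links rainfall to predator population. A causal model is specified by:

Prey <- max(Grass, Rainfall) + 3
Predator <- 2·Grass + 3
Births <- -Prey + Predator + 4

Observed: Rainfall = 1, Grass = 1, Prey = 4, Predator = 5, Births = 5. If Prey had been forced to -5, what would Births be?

14

do(Prey=-5) replaces the equation Prey <- max(Grass, Rainfall) + 3 with the constant Prey = -5.
Predator = 2·Grass + 3  [with Grass=1]  = 5
Births = -Prey + Predator + 4  [with Prey=-5, Predator=5]  = 14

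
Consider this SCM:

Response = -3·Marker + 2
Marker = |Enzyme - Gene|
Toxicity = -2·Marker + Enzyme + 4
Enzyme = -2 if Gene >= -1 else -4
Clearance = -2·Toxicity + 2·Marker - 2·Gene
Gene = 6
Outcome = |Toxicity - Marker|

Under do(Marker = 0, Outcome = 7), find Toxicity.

Setting Marker = 0, Outcome = 7 by intervention discards those variables' equations.
Enzyme = -2 if Gene >= -1 else -4  [with Gene=6]  = -2
Toxicity = -2·Marker + Enzyme + 4  [with Marker=0, Enzyme=-2]  = 2

2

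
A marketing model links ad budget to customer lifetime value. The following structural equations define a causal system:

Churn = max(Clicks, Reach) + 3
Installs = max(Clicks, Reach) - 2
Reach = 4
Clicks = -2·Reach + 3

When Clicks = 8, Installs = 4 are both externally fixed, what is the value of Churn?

Setting Clicks = 8, Installs = 4 by intervention discards those variables' equations.
Churn = max(Clicks, Reach) + 3  [with Clicks=8, Reach=4]  = 11

11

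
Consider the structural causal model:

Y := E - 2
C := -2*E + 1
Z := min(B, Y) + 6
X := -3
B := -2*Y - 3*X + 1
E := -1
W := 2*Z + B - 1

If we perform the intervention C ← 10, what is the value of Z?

3

The intervention breaks the incoming arrows to C: C := -2*E + 1 no longer applies, and C = 10.
Z is not downstream of the intervention, so its value is determined by the original equations.
Y = E - 2  [with E=-1]  = -3
B = -2*Y - 3*X + 1  [with Y=-3, X=-3]  = 16
Z = min(B, Y) + 6  [with B=16, Y=-3]  = 3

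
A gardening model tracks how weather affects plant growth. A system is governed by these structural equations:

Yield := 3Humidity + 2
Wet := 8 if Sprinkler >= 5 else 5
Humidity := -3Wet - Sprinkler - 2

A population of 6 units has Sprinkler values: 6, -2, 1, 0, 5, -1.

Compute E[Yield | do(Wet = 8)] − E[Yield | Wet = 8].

12

do(Wet=8) breaks Wet's dependence on Sprinkler. With Wet=8 fixed, Yield across the units is -94, -70, -79, -76, -91, -73, mean -80.5.
Conditioning on Wet=8 selects the 2 unit(s) with Sprinkler ∈ {6, 5}. Their Yield values: -94, -91. Mean = -92.5.
Difference = -80.5 − (-92.5) = 12.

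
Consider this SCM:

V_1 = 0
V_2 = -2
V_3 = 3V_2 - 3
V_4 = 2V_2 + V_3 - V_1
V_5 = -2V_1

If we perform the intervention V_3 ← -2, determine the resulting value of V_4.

The intervention breaks the incoming arrows to V_3: V_3 = 3V_2 - 3 no longer applies, and V_3 = -2.
V_4 = 2V_2 + V_3 - V_1  [with V_2=-2, V_3=-2, V_1=0]  = -6

-6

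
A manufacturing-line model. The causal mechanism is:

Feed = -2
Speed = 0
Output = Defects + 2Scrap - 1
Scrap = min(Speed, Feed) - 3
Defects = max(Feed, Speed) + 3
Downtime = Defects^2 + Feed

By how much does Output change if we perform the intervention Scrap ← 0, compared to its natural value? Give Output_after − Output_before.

10

Intervening sets Scrap = 0 and removes its equation (Scrap = min(Speed, Feed) - 3).
Defects = max(Feed, Speed) + 3  [with Feed=-2, Speed=0]  = 3
Output = Defects + 2Scrap - 1  [with Defects=3, Scrap=0]  = 2
Without intervention: Defects = max(Feed, Speed) + 3  [with Feed=-2, Speed=0]  = 3; Scrap = min(Speed, Feed) - 3  [with Speed=0, Feed=-2]  = -5; Output = Defects + 2Scrap - 1  [with Defects=3, Scrap=-5]  = -8.
Change = 2 − (-8) = 10.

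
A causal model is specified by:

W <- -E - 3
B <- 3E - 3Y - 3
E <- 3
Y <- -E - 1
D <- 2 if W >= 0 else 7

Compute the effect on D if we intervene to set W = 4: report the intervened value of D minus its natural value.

The intervention breaks the incoming arrows to W: W <- -E - 3 no longer applies, and W = 4.
D = 2 if W >= 0 else 7  [with W=4]  = 2
Without intervention: W = -E - 3  [with E=3]  = -6; D = 2 if W >= 0 else 7  [with W=-6]  = 7.
Change = 2 − 7 = -5.

-5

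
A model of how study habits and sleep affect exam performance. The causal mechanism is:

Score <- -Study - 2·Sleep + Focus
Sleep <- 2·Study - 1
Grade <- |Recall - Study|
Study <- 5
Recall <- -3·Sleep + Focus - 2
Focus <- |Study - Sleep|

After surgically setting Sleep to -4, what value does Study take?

Under do(Sleep=-4), the mechanism Sleep <- 2·Study - 1 is discarded; Sleep is fixed at -4.
Study is not downstream of the intervention, so its value is determined by the original equations.

5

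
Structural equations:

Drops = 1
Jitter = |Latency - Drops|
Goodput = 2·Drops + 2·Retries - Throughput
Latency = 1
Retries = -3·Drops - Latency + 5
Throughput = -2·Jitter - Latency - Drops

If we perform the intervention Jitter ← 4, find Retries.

Under do(Jitter=4), the mechanism Jitter = |Latency - Drops| is discarded; Jitter is fixed at 4.
Since Retries is not a descendant of the intervened variable, it is unaffected.
Retries = -3·Drops - Latency + 5  [with Drops=1, Latency=1]  = 1

1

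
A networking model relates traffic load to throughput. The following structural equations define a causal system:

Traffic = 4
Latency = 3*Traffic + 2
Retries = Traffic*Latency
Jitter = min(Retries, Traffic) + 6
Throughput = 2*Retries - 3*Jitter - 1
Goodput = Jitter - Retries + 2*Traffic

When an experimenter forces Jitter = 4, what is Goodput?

-44

Under do(Jitter=4), the mechanism Jitter = min(Retries, Traffic) + 6 is discarded; Jitter is fixed at 4.
Latency = 3*Traffic + 2  [with Traffic=4]  = 14
Retries = Traffic*Latency  [with Traffic=4, Latency=14]  = 56
Goodput = Jitter - Retries + 2*Traffic  [with Jitter=4, Retries=56, Traffic=4]  = -44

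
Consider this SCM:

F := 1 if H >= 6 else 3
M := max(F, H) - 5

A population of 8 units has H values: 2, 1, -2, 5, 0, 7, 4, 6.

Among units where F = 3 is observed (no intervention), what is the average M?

-1.5

Observing F=3 restricts to units where F's equation naturally yields 3: H ∈ {2, 1, -2, 5, 0, 4}. In that subpopulation M = -2, -2, -2, 0, -2, -1, mean -1.5.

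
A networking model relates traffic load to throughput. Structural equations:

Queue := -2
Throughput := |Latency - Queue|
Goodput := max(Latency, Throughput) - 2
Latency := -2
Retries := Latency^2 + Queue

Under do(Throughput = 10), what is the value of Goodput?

8

Intervening sets Throughput = 10 and removes its equation (Throughput := |Latency - Queue|).
Goodput = max(Latency, Throughput) - 2  [with Latency=-2, Throughput=10]  = 8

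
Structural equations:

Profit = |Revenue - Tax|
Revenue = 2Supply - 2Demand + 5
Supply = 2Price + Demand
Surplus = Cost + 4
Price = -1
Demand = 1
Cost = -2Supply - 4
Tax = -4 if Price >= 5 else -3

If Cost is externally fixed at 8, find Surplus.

12

do(Cost=8) replaces the equation Cost = -2Supply - 4 with the constant Cost = 8.
Surplus = Cost + 4  [with Cost=8]  = 12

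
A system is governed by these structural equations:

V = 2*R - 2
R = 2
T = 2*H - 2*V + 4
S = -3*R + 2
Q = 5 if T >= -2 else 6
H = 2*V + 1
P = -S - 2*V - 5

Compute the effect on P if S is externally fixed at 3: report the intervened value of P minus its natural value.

Under do(S=3), the mechanism S = -3*R + 2 is discarded; S is fixed at 3.
V = 2*R - 2  [with R=2]  = 2
P = -S - 2*V - 5  [with S=3, V=2]  = -12
Without intervention: V = 2*R - 2  [with R=2]  = 2; S = -3*R + 2  [with R=2]  = -4; P = -S - 2*V - 5  [with S=-4, V=2]  = -5.
Change = -12 − (-5) = -7.

-7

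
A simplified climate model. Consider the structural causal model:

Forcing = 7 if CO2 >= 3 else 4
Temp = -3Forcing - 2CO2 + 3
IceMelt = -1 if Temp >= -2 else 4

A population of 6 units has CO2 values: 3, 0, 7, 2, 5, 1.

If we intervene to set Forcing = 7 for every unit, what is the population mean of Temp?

-24

do(Forcing=7) breaks Forcing's dependence on CO2. With Forcing=7 fixed, Temp across the units is -24, -18, -32, -22, -28, -20, mean -24.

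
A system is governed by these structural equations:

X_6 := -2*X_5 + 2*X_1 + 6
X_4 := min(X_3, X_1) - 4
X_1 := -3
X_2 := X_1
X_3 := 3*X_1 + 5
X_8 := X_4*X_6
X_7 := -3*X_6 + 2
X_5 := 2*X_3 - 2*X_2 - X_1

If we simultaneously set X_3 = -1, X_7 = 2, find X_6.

-14

Under do(X_3 = -1, X_7 = 2), each intervened variable's structural equation is replaced by its fixed value.
X_2 = X_1  [with X_1=-3]  = -3
X_5 = 2*X_3 - 2*X_2 - X_1  [with X_3=-1, X_2=-3, X_1=-3]  = 7
X_6 = -2*X_5 + 2*X_1 + 6  [with X_5=7, X_1=-3]  = -14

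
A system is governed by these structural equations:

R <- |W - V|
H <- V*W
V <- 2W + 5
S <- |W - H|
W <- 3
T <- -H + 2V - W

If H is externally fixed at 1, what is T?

The intervention breaks the incoming arrows to H: H <- V*W no longer applies, and H = 1.
V = 2W + 5  [with W=3]  = 11
T = -H + 2V - W  [with H=1, V=11, W=3]  = 18

18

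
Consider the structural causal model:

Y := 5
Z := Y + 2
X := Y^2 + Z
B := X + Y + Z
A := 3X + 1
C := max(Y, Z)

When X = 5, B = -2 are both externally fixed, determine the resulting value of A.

Setting X = 5, B = -2 by intervention discards those variables' equations.
A = 3X + 1  [with X=5]  = 16

16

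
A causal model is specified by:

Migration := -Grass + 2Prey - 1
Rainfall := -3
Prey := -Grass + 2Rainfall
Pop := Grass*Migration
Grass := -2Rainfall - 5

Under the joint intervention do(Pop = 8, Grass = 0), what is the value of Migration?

Setting Pop = 8, Grass = 0 by intervention discards those variables' equations.
Prey = -Grass + 2Rainfall  [with Grass=0, Rainfall=-3]  = -6
Migration = -Grass + 2Prey - 1  [with Grass=0, Prey=-6]  = -13

-13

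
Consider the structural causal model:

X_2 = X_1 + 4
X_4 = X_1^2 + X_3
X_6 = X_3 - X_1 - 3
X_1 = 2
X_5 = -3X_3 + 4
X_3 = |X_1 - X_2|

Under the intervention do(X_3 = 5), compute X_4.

The intervention breaks the incoming arrows to X_3: X_3 = |X_1 - X_2| no longer applies, and X_3 = 5.
X_4 = X_1^2 + X_3  [with X_1=2, X_3=5]  = 9

9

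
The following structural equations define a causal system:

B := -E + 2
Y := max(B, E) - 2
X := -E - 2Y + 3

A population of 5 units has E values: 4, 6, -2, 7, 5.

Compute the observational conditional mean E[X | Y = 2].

Conditioning on Y=2 selects the 2 unit(s) with E ∈ {4, -2}. Their X values: -5, 1. Mean = -2.

-2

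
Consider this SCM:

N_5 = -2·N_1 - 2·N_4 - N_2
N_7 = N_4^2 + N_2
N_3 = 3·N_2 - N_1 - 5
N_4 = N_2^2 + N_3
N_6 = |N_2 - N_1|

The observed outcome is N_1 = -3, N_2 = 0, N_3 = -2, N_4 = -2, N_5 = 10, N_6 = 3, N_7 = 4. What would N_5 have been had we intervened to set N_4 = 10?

-14

Intervening sets N_4 = 10 and removes its equation (N_4 = N_2^2 + N_3).
N_5 = -2·N_1 - 2·N_4 - N_2  [with N_1=-3, N_4=10, N_2=0]  = -14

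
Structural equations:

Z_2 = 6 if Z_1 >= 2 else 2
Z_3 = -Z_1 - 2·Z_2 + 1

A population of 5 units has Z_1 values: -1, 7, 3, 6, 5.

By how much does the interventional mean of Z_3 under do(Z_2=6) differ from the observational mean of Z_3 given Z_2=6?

Under do(Z_2=6), Z_2's equation is replaced by Z_2=6 for every unit. Per-unit Z_3: -10, -18, -14, -17, -16. Mean = -15.
E[Z_3|Z_2=6] averages over only the 4 units with Z_2=6 (Z_1 = 7, 3, 6, 5): Z_3 = -18, -14, -17, -16, mean -16.25.
Difference = -15 − (-16.25) = 1.25.

1.25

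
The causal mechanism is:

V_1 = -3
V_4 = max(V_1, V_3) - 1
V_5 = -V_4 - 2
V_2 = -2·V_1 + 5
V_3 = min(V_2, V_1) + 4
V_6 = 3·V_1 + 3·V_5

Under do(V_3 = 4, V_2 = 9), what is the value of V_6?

Setting V_3 = 4, V_2 = 9 by intervention discards those variables' equations.
V_4 = max(V_1, V_3) - 1  [with V_1=-3, V_3=4]  = 3
V_5 = -V_4 - 2  [with V_4=3]  = -5
V_6 = 3·V_1 + 3·V_5  [with V_1=-3, V_5=-5]  = -24

-24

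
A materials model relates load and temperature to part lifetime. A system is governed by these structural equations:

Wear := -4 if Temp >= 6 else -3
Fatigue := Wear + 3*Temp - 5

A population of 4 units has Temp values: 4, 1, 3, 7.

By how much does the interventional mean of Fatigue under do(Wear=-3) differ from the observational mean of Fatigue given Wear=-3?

3.25

Under do(Wear=-3), Wear's equation is replaced by Wear=-3 for every unit. Per-unit Fatigue: 4, -5, 1, 13. Mean = 3.25.
E[Fatigue|Wear=-3] averages over only the 3 units with Wear=-3 (Temp = 4, 1, 3): Fatigue = 4, -5, 1, mean 0.
Difference = 3.25 − 0 = 3.25.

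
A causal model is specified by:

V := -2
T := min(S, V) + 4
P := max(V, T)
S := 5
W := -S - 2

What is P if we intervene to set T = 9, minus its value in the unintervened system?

The intervention breaks the incoming arrows to T: T := min(S, V) + 4 no longer applies, and T = 9.
P = max(V, T)  [with V=-2, T=9]  = 9
Without intervention: T = min(S, V) + 4  [with S=5, V=-2]  = 2; P = max(V, T)  [with V=-2, T=2]  = 2.
Change = 9 − 2 = 7.

7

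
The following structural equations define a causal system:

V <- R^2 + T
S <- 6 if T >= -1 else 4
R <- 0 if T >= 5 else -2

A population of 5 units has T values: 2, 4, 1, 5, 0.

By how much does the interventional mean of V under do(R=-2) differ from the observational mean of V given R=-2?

0.65

The intervention sets R=-2 in all 5 units regardless of T. Recomputing V per unit gives 6, 8, 5, 9, 4; average 6.4.
Observing R=-2 restricts to units where R's equation naturally yields -2: T ∈ {2, 4, 1, 0}. In that subpopulation V = 6, 8, 5, 4, mean 5.75.
Difference = 6.4 − 5.75 = 0.65.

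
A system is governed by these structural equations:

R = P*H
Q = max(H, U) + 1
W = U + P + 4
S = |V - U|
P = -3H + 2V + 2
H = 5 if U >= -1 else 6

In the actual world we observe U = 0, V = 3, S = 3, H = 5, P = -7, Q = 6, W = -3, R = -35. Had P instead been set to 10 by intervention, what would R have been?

50

do(P=10) replaces the equation P = -3H + 2V + 2 with the constant P = 10.
H = 5 if U >= -1 else 6  [with U=0]  = 5
R = P*H  [with P=10, H=5]  = 50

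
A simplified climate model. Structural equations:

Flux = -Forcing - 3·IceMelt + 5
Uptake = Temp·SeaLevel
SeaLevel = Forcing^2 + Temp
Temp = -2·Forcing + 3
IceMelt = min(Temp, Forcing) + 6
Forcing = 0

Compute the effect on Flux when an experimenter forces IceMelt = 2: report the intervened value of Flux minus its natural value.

do(IceMelt=2) replaces the equation IceMelt = min(Temp, Forcing) + 6 with the constant IceMelt = 2.
Flux = -Forcing - 3·IceMelt + 5  [with Forcing=0, IceMelt=2]  = -1
Without intervention: Temp = -2·Forcing + 3  [with Forcing=0]  = 3; IceMelt = min(Temp, Forcing) + 6  [with Temp=3, Forcing=0]  = 6; Flux = -Forcing - 3·IceMelt + 5  [with Forcing=0, IceMelt=6]  = -13.
Change = -1 − (-13) = 12.

12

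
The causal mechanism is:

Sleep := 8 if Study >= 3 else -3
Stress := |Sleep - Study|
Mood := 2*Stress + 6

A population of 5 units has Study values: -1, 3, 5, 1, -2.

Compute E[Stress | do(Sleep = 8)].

6.8

Every unit gets Sleep=8 under the intervention. Stress values become 9, 5, 3, 7, 10; E[Stress|do(Sleep=8)] = 6.8.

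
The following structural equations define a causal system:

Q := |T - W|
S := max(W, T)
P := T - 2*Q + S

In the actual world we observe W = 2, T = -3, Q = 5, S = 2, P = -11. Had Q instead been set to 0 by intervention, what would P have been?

do(Q=0) replaces the equation Q := |T - W| with the constant Q = 0.
S = max(W, T)  [with W=2, T=-3]  = 2
P = T - 2*Q + S  [with T=-3, Q=0, S=2]  = -1

-1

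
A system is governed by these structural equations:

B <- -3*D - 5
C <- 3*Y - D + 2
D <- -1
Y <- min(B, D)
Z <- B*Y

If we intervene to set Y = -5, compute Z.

do(Y=-5) replaces the equation Y <- min(B, D) with the constant Y = -5.
B = -3*D - 5  [with D=-1]  = -2
Z = B*Y  [with B=-2, Y=-5]  = 10

10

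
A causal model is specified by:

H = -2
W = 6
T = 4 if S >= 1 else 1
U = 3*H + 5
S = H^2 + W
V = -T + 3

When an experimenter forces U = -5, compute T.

do(U=-5) replaces the equation U = 3*H + 5 with the constant U = -5.
No directed path runs from U to T, so T keeps its natural value.
S = H^2 + W  [with H=-2, W=6]  = 10
T = 4 if S >= 1 else 1  [with S=10]  = 4

4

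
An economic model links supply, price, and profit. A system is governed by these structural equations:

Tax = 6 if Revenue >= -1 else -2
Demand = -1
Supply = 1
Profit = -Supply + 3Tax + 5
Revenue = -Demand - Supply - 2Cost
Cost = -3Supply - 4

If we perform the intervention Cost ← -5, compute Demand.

-1

Under do(Cost=-5), the mechanism Cost = -3Supply - 4 is discarded; Cost is fixed at -5.
Demand is not downstream of the intervention, so its value is determined by the original equations.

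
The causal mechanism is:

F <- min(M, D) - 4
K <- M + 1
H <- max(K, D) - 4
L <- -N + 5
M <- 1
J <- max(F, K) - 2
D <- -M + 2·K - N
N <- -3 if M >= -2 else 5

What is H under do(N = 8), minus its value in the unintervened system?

-4

Under do(N=8), the mechanism N <- -3 if M >= -2 else 5 is discarded; N is fixed at 8.
K = M + 1  [with M=1]  = 2
D = -M + 2·K - N  [with M=1, K=2, N=8]  = -5
H = max(K, D) - 4  [with K=2, D=-5]  = -2
Without intervention: N = -3 if M >= -2 else 5  [with M=1]  = -3; K = M + 1  [with M=1]  = 2; D = -M + 2·K - N  [with M=1, K=2, N=-3]  = 6; H = max(K, D) - 4  [with K=2, D=6]  = 2.
Change = -2 − 2 = -4.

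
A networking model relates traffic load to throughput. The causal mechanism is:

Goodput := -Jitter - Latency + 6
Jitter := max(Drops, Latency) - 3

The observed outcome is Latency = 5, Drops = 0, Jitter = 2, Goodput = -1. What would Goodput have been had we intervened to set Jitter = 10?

-9

The intervention breaks the incoming arrows to Jitter: Jitter := max(Drops, Latency) - 3 no longer applies, and Jitter = 10.
Goodput = -Jitter - Latency + 6  [with Jitter=10, Latency=5]  = -9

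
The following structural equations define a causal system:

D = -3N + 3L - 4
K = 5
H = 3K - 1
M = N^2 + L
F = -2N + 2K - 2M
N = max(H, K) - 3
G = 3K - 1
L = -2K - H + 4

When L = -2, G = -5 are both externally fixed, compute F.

Under do(L = -2, G = -5), each intervened variable's structural equation is replaced by its fixed value.
H = 3K - 1  [with K=5]  = 14
N = max(H, K) - 3  [with H=14, K=5]  = 11
M = N^2 + L  [with N=11, L=-2]  = 119
F = -2N + 2K - 2M  [with N=11, K=5, M=119]  = -250

-250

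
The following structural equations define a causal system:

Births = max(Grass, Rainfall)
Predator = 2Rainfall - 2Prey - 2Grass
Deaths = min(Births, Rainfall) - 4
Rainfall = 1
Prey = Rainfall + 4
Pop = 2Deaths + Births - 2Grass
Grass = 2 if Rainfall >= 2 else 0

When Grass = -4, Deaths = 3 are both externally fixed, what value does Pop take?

Setting Grass = -4, Deaths = 3 by intervention discards those variables' equations.
Births = max(Grass, Rainfall)  [with Grass=-4, Rainfall=1]  = 1
Pop = 2Deaths + Births - 2Grass  [with Deaths=3, Births=1, Grass=-4]  = 15

15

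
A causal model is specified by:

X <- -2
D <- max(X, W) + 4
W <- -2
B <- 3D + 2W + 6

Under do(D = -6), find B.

The intervention breaks the incoming arrows to D: D <- max(X, W) + 4 no longer applies, and D = -6.
B = 3D + 2W + 6  [with D=-6, W=-2]  = -16

-16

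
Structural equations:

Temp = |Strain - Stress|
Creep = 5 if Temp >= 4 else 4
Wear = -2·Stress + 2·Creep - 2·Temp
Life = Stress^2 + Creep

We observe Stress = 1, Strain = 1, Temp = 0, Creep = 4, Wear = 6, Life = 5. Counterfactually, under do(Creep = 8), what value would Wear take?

Intervening sets Creep = 8 and removes its equation (Creep = 5 if Temp >= 4 else 4).
Temp = |Strain - Stress|  [with Strain=1, Stress=1]  = 0
Wear = -2·Stress + 2·Creep - 2·Temp  [with Stress=1, Creep=8, Temp=0]  = 14

14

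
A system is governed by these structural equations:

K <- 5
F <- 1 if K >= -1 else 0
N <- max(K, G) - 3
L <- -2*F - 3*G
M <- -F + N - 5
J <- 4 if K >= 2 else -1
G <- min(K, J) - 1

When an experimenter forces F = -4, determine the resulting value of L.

-1

do(F=-4) replaces the equation F <- 1 if K >= -1 else 0 with the constant F = -4.
J = 4 if K >= 2 else -1  [with K=5]  = 4
G = min(K, J) - 1  [with K=5, J=4]  = 3
L = -2*F - 3*G  [with F=-4, G=3]  = -1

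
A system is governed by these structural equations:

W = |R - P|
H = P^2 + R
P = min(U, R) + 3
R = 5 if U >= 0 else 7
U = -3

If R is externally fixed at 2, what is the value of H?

do(R=2) replaces the equation R = 5 if U >= 0 else 7 with the constant R = 2.
P = min(U, R) + 3  [with U=-3, R=2]  = 0
H = P^2 + R  [with P=0, R=2]  = 2

2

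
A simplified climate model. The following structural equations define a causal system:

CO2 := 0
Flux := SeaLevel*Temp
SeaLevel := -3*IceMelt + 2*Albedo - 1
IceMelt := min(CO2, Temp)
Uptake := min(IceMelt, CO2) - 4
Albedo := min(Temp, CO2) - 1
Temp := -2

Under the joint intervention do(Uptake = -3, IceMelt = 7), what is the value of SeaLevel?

-28

Under do(Uptake = -3, IceMelt = 7), each intervened variable's structural equation is replaced by its fixed value.
Albedo = min(Temp, CO2) - 1  [with Temp=-2, CO2=0]  = -3
SeaLevel = -3*IceMelt + 2*Albedo - 1  [with IceMelt=7, Albedo=-3]  = -28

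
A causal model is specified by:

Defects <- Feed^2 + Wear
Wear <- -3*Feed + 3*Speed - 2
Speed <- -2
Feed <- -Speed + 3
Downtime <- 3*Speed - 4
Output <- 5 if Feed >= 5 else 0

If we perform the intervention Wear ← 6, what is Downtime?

-10

The intervention breaks the incoming arrows to Wear: Wear <- -3*Feed + 3*Speed - 2 no longer applies, and Wear = 6.
No directed path runs from Wear to Downtime, so Downtime keeps its natural value.
Downtime = 3*Speed - 4  [with Speed=-2]  = -10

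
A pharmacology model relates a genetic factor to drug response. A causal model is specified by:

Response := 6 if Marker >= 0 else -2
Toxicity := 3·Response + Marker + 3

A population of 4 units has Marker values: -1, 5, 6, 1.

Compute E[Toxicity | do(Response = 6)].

23.75

The intervention sets Response=6 in all 4 units regardless of Marker. Recomputing Toxicity per unit gives 20, 26, 27, 22; average 23.75.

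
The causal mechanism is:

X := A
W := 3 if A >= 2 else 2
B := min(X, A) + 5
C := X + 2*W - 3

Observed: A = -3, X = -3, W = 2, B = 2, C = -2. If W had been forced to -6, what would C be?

-18

do(W=-6) replaces the equation W := 3 if A >= 2 else 2 with the constant W = -6.
X = A  [with A=-3]  = -3
C = X + 2*W - 3  [with X=-3, W=-6]  = -18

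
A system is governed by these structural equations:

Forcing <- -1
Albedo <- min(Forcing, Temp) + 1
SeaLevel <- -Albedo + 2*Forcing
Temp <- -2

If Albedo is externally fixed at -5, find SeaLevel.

The intervention breaks the incoming arrows to Albedo: Albedo <- min(Forcing, Temp) + 1 no longer applies, and Albedo = -5.
SeaLevel = -Albedo + 2*Forcing  [with Albedo=-5, Forcing=-1]  = 3

3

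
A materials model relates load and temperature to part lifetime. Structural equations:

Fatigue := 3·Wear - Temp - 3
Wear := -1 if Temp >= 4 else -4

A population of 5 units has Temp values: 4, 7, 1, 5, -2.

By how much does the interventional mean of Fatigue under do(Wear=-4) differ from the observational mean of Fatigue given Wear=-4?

do(Wear=-4) breaks Wear's dependence on Temp. With Wear=-4 fixed, Fatigue across the units is -19, -22, -16, -20, -13, mean -18.
Conditioning on Wear=-4 selects the 2 unit(s) with Temp ∈ {1, -2}. Their Fatigue values: -16, -13. Mean = -14.5.
Difference = -18 − (-14.5) = -3.5.

-3.5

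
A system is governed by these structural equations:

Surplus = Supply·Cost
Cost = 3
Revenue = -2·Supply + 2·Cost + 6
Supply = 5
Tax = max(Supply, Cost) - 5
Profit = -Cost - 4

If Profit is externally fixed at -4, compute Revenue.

2

do(Profit=-4) replaces the equation Profit = -Cost - 4 with the constant Profit = -4.
Revenue is not downstream of the intervention, so its value is determined by the original equations.
Revenue = -2·Supply + 2·Cost + 6  [with Supply=5, Cost=3]  = 2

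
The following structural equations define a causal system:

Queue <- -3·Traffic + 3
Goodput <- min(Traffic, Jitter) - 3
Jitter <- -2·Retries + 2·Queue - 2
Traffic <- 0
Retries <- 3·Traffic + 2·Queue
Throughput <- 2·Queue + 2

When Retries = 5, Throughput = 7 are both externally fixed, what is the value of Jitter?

-6

The joint intervention fixes Retries = 5, Throughput = 7, removing each variable's own equation.
Queue = -3·Traffic + 3  [with Traffic=0]  = 3
Jitter = -2·Retries + 2·Queue - 2  [with Retries=5, Queue=3]  = -6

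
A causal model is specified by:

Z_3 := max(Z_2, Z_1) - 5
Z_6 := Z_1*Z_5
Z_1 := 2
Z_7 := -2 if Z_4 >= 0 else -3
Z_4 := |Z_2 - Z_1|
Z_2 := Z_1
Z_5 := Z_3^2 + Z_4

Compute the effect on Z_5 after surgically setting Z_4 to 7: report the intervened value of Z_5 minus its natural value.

7

Intervening sets Z_4 = 7 and removes its equation (Z_4 := |Z_2 - Z_1|).
Z_2 = Z_1  [with Z_1=2]  = 2
Z_3 = max(Z_2, Z_1) - 5  [with Z_2=2, Z_1=2]  = -3
Z_5 = Z_3^2 + Z_4  [with Z_3=-3, Z_4=7]  = 16
Without intervention: Z_2 = Z_1  [with Z_1=2]  = 2; Z_3 = max(Z_2, Z_1) - 5  [with Z_2=2, Z_1=2]  = -3; Z_4 = |Z_2 - Z_1|  [with Z_2=2, Z_1=2]  = 0; Z_5 = Z_3^2 + Z_4  [with Z_3=-3, Z_4=0]  = 9.
Change = 16 − 9 = 7.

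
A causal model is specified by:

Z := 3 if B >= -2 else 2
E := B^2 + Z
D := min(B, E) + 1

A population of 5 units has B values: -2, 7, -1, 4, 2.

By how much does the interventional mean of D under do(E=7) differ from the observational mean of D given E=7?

Every unit gets E=7 under the intervention. D values become -1, 8, 0, 5, 3; E[D|do(E=7)] = 3.
Conditioning on E=7 selects the 2 unit(s) with B ∈ {-2, 2}. Their D values: -1, 3. Mean = 1.
Difference = 3 − 1 = 2.

2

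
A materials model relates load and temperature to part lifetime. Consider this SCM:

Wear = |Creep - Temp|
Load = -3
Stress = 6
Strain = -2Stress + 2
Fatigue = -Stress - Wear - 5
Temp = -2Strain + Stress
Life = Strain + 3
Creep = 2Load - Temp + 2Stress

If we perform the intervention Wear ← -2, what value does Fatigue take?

-9

Intervening sets Wear = -2 and removes its equation (Wear = |Creep - Temp|).
Fatigue = -Stress - Wear - 5  [with Stress=6, Wear=-2]  = -9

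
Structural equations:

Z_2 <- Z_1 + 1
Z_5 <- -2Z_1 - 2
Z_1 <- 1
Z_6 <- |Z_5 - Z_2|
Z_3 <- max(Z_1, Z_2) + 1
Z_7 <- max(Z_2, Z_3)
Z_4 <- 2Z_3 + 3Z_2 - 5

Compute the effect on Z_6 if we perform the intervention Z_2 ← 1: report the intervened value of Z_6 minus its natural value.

Under do(Z_2=1), the mechanism Z_2 <- Z_1 + 1 is discarded; Z_2 is fixed at 1.
Z_5 = -2Z_1 - 2  [with Z_1=1]  = -4
Z_6 = |Z_5 - Z_2|  [with Z_5=-4, Z_2=1]  = 5
Without intervention: Z_2 = Z_1 + 1  [with Z_1=1]  = 2; Z_5 = -2Z_1 - 2  [with Z_1=1]  = -4; Z_6 = |Z_5 - Z_2|  [with Z_5=-4, Z_2=2]  = 6.
Change = 5 − 6 = -1.

-1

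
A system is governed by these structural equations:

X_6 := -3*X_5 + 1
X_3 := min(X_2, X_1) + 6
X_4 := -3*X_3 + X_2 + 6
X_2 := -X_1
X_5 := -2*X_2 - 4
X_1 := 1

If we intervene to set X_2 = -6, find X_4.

0

Under do(X_2=-6), the mechanism X_2 := -X_1 is discarded; X_2 is fixed at -6.
X_3 = min(X_2, X_1) + 6  [with X_2=-6, X_1=1]  = 0
X_4 = -3*X_3 + X_2 + 6  [with X_3=0, X_2=-6]  = 0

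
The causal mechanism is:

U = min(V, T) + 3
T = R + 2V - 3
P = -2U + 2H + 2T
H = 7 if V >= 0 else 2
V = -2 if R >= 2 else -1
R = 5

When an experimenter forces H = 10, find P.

The intervention breaks the incoming arrows to H: H = 7 if V >= 0 else 2 no longer applies, and H = 10.
V = -2 if R >= 2 else -1  [with R=5]  = -2
T = R + 2V - 3  [with R=5, V=-2]  = -2
U = min(V, T) + 3  [with V=-2, T=-2]  = 1
P = -2U + 2H + 2T  [with U=1, H=10, T=-2]  = 14

14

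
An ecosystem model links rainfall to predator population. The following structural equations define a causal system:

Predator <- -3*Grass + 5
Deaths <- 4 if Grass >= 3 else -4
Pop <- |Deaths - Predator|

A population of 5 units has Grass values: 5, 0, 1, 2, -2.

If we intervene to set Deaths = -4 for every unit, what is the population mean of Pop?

7.8

Under do(Deaths=-4), Deaths's equation is replaced by Deaths=-4 for every unit. Per-unit Pop: 6, 9, 6, 3, 15. Mean = 7.8.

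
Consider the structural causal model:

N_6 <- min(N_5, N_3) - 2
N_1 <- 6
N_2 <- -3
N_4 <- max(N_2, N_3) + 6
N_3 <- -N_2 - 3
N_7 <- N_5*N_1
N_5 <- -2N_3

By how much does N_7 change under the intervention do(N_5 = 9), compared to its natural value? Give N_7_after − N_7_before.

Under do(N_5=9), the mechanism N_5 <- -2N_3 is discarded; N_5 is fixed at 9.
N_7 = N_5*N_1  [with N_5=9, N_1=6]  = 54
Without intervention: N_3 = -N_2 - 3  [with N_2=-3]  = 0; N_5 = -2N_3  [with N_3=0]  = 0; N_7 = N_5*N_1  [with N_5=0, N_1=6]  = 0.
Change = 54 − 0 = 54.

54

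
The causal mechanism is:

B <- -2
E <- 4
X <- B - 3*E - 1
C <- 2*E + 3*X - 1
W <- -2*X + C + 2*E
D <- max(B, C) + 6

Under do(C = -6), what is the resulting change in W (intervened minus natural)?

Intervening sets C = -6 and removes its equation (C <- 2*E + 3*X - 1).
X = B - 3*E - 1  [with B=-2, E=4]  = -15
W = -2*X + C + 2*E  [with X=-15, C=-6, E=4]  = 32
Without intervention: X = B - 3*E - 1  [with B=-2, E=4]  = -15; C = 2*E + 3*X - 1  [with E=4, X=-15]  = -38; W = -2*X + C + 2*E  [with X=-15, C=-38, E=4]  = 0.
Change = 32 − 0 = 32.

32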